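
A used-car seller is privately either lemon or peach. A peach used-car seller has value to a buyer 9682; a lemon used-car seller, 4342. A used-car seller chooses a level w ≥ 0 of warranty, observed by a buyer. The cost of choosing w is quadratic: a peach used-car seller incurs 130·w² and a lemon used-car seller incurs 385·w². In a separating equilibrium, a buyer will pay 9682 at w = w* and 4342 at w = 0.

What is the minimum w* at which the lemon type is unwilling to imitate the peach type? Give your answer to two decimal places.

3.72

The lemon type at w = 0 receives 4342; imitating at w* yields 9682 − 385·w*².
Indifference: 4342 = 9682 − 385·w*², so w*² = (9682 − 4342) / 385 ≈ 13.8701.
w* = √13.8701 ≈ 3.72.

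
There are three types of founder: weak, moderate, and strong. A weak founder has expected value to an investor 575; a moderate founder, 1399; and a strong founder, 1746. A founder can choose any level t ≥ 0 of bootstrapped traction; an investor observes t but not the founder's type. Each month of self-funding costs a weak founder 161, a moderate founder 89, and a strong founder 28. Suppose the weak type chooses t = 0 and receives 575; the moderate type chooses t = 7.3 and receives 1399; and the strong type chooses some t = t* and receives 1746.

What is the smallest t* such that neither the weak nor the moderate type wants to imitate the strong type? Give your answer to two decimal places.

Moderate type (on-path payoff 1399 − 89×7.3 = 749.3) won't mimic when 749.3 ≥ 1746 − 89·t*, i.e. t* ≥ 11.20.
Weak type (on-path payoff 575) won't mimic when 575 ≥ 1746 − 161·t*, i.e. t* ≥ 7.27.
Both must hold, so t* = max(7.27, 11.20) = 11.20. The moderate type's constraint binds.

11.20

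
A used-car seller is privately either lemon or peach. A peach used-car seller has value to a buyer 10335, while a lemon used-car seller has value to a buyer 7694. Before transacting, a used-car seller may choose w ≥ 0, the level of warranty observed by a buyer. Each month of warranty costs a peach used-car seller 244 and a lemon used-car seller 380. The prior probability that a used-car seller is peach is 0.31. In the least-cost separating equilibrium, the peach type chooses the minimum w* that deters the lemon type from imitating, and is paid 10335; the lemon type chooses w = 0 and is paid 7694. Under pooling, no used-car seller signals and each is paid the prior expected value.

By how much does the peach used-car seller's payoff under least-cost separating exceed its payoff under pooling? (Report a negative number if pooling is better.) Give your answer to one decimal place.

Least-cost separating signal: w* solves 7694 = 10335 − 380·w*, so w* = (10335 − 7694)/380 = 6.95.
Peach type's separating payoff: 10335 − 244 × w* = 10335 − 244 × (10335 − 7694)/380 = 10335 − 644404/380 = 8639.2.
Pooling payoff: 0.31 × 10335 + 0.69 × 7694 = 8512.71.
Difference: 8639.2 − 8512.71 = 126.49, i.e. 126.5 to one decimal place.
The peach type prefers to separate.

126.5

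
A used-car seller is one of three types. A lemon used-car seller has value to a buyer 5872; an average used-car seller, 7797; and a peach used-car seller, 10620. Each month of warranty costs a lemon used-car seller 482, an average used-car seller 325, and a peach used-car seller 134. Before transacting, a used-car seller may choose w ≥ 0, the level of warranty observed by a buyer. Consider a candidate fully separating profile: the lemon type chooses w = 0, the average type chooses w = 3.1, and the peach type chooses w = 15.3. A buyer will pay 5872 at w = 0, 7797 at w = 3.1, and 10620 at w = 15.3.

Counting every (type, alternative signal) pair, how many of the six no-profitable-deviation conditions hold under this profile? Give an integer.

Average (own payoff 7797 − 325×3.1 = 6789.5): to w=0 gives 5872 → no gain ✓; to w=15.3 gives 10620 − 325×15.3 = 5647.5 → no gain ✓.
Lemon (own payoff 5872): to w=3.1 gives 7797 − 482×3.1 = 6302.8 → profitable ✗; to w=15.3 gives 10620 − 482×15.3 = 3245.4 → no gain ✓.
Peach (own payoff 10620 − 134×15.3 = 8569.8): to w=0 gives 5872 → no gain ✓; to w=3.1 gives 7797 − 134×3.1 = 7381.6 → no gain ✓.
5 of the 6 constraints hold; not an equilibrium.

5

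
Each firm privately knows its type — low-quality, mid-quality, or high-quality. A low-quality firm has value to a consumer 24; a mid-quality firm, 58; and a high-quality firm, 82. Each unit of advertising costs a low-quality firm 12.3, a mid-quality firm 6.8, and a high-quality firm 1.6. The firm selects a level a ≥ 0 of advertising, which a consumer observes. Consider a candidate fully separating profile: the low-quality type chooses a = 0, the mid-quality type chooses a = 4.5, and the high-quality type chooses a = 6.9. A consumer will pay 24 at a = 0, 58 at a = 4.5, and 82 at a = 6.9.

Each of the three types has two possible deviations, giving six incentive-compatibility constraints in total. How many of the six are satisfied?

Low-quality (own payoff 24): to a=4.5 gives 58 − 12.3×4.5 = 2.65 → no gain ✓; to a=6.9 gives 82 − 12.3×6.9 = -2.87 → no gain ✓.
Mid-quality (own payoff 58 − 6.8×4.5 = 27.4): to a=0 gives 24 → no gain ✓; to a=6.9 gives 82 − 6.8×6.9 = 35.08 → profitable ✗.
High-quality (own payoff 82 − 1.6×6.9 = 70.96): to a=0 gives 24 → no gain ✓; to a=4.5 gives 58 − 1.6×4.5 = 50.8 → no gain ✓.
5 of the 6 constraints hold; not an equilibrium.

5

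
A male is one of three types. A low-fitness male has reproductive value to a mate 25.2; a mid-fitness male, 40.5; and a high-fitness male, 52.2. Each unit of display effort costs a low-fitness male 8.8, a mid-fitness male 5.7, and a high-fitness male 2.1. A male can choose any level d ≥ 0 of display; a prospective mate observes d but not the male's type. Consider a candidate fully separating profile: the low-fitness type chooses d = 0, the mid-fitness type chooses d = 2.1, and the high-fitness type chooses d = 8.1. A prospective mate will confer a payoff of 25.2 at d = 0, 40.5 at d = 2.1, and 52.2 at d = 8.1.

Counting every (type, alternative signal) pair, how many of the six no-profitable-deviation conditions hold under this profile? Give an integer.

Low-fitness (own payoff 25.2): to d=2.1 gives 40.5 − 8.8×2.1 = 22.02 → no gain ✓; to d=8.1 gives 52.2 − 8.8×8.1 = -19.08 → no gain ✓.
Mid-fitness (own payoff 40.5 − 5.7×2.1 = 28.53): to d=0 gives 25.2 → no gain ✓; to d=8.1 gives 52.2 − 5.7×8.1 = 6.03 → no gain ✓.
High-fitness (own payoff 52.2 − 2.1×8.1 = 35.19): to d=0 gives 25.2 → no gain ✓; to d=2.1 gives 40.5 − 2.1×2.1 = 36.09 → profitable ✗.
5 of the 6 constraints hold; not an equilibrium.

5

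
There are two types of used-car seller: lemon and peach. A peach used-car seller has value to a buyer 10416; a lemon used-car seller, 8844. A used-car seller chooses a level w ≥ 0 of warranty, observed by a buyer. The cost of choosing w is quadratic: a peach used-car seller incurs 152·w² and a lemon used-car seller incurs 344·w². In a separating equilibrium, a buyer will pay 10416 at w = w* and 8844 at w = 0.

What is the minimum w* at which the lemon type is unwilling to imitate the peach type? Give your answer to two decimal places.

The lemon type at w = 0 receives 8844; imitating at w* yields 10416 − 344·w*².
Indifference: 8844 = 10416 − 344·w*², so w*² = (10416 − 8844) / 344 ≈ 4.5698.
w* = √4.5698 ≈ 2.14.

2.14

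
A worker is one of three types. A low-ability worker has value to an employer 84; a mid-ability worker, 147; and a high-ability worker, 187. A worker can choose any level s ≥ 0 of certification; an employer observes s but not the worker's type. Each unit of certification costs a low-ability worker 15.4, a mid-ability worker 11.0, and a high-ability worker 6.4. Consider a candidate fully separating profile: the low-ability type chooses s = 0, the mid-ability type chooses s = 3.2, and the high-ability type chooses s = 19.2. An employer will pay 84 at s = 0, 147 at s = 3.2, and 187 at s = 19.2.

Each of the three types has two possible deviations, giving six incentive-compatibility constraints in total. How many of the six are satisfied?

3

Low-ability (own payoff 84): to s=3.2 gives 147 − 15.4×3.2 = 97.72 → profitable ✗; to s=19.2 gives 187 − 15.4×19.2 = -108.68 → no gain ✓.
High-ability (own payoff 187 − 6.4×19.2 = 64.12): to s=0 gives 84 → profitable ✗; to s=3.2 gives 147 − 6.4×3.2 = 126.52 → profitable ✗.
Mid-ability (own payoff 147 − 11.0×3.2 = 111.8): to s=0 gives 84 → no gain ✓; to s=19.2 gives 187 − 11.0×19.2 = -24.2 → no gain ✓.
3 of the 6 constraints hold; not an equilibrium.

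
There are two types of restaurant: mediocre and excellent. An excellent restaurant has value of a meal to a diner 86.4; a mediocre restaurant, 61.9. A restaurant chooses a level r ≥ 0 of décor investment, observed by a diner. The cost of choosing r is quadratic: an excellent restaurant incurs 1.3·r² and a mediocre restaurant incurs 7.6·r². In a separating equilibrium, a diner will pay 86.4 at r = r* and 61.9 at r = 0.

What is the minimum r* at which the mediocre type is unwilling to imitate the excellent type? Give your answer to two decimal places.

The mediocre type at r = 0 receives 61.9; imitating at r* yields 86.4 − 7.6·r*².
Indifference: 61.9 = 86.4 − 7.6·r*², so r*² = (86.4 − 61.9) / 7.6 ≈ 3.2237.
r* = √3.2237 ≈ 1.80.

1.80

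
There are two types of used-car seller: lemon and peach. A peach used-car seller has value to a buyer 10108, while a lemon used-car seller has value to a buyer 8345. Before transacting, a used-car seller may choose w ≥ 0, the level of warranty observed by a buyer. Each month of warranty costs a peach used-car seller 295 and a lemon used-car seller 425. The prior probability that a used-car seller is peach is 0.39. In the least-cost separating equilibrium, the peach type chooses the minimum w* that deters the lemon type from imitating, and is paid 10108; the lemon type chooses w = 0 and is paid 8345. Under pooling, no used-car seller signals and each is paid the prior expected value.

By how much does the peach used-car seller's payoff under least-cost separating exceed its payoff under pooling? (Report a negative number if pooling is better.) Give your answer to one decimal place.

Least-cost separating signal: w* solves 8345 = 10108 − 425·w*, so w* = (10108 − 8345)/425 ≈ 4.1482.
Peach type's separating payoff: 10108 − 295 × w* = 10108 − 295 × (10108 − 8345)/425 = 10108 − 520085/425 ≈ 8884.271.
Pooling payoff: 0.39 × 10108 + 0.61 × 8345 = 9032.57.
Difference: 8884.271 − 9032.57 = -148.299, i.e. -148.3 to one decimal place.
The peach type would prefer the pooling outcome.

-148.3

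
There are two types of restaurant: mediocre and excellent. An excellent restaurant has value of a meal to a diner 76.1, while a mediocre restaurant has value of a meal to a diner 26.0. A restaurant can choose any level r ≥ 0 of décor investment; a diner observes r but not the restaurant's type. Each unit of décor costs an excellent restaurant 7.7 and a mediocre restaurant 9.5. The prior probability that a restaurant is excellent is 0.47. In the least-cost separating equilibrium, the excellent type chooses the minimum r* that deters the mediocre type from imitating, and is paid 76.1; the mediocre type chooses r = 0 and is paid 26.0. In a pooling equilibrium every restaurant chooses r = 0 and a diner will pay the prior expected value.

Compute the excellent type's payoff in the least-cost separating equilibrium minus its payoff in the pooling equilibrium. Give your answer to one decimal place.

Least-cost separating signal: r* solves 26.0 = 76.1 − 9.5·r*, so r* = (76.1 − 26.0)/9.5 ≈ 5.2737.
Excellent type's separating payoff: 76.1 − 7.7 × r* = 76.1 − 7.7 × (76.1 − 26.0)/9.5 = 76.1 − 385.77/9.5 ≈ 35.493.
Pooling payoff: 0.47 × 76.1 + 0.53 × 26.0 = 49.547.
Difference: 35.493 − 49.547 = -14.054, i.e. -14.1 to one decimal place.
The excellent type would prefer the pooling outcome.

-14.1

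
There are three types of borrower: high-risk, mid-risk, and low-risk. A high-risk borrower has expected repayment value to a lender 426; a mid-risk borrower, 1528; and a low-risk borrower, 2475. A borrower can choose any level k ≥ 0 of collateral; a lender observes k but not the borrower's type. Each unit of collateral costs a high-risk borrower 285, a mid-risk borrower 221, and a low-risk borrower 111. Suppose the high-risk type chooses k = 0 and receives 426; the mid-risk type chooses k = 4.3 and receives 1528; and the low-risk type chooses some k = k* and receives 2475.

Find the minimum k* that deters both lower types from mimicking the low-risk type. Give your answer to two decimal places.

Mid-risk type (on-path payoff 1528 − 221×4.3 = 577.7) won't mimic when 577.7 ≥ 2475 − 221·k*, i.e. k* ≥ 8.59.
High-risk type (on-path payoff 426) won't mimic when 426 ≥ 2475 − 285·k*, i.e. k* ≥ 7.19.
Both must hold, so k* = max(7.19, 8.59) = 8.59. The mid-risk type's constraint binds.

8.59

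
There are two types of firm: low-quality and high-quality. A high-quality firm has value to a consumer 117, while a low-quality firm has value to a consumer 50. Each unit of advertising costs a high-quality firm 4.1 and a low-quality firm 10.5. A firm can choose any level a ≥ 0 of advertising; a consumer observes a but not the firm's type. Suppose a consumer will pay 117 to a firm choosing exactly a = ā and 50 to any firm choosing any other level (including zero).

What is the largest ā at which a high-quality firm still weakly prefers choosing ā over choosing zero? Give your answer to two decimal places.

Choosing ā yields the high-quality type 117 − 4.1·ā; choosing zero yields 50.
The high-quality type is indifferent at 117 − 4.1·ā = 50, i.e. ā = (117 − 50) / 4.1 ≈ 16.34.
For any ā above 16.34 the high-quality type would rather pool at zero, so separation collapses.

16.34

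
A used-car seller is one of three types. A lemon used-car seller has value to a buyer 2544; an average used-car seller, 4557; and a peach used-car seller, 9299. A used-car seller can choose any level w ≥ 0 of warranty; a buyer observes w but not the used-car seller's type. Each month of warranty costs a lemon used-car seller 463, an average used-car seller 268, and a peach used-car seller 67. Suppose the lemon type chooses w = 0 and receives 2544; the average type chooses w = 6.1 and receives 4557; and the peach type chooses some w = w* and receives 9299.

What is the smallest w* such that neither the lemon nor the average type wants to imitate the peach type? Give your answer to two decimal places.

23.79

Average type (on-path payoff 4557 − 268×6.1 = 2922.2) won't mimic when 2922.2 ≥ 9299 − 268·w*, i.e. w* ≥ 23.79.
Lemon type (on-path payoff 2544) won't mimic when 2544 ≥ 9299 − 463·w*, i.e. w* ≥ 14.59.
Both must hold, so w* = max(14.59, 23.79) = 23.79. The average type's constraint binds.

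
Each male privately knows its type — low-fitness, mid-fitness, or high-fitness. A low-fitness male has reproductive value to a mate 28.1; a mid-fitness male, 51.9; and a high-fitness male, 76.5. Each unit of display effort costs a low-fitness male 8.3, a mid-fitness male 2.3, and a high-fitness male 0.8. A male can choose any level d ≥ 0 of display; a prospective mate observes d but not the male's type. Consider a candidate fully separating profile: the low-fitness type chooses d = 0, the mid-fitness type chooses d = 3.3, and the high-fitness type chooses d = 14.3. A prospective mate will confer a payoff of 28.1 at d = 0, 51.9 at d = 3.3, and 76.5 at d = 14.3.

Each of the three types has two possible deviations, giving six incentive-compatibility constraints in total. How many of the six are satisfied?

High-fitness (own payoff 76.5 − 0.8×14.3 = 65.06): to d=0 gives 28.1 → no gain ✓; to d=3.3 gives 51.9 − 0.8×3.3 = 49.26 → no gain ✓.
Mid-fitness (own payoff 51.9 − 2.3×3.3 = 44.31): to d=0 gives 28.1 → no gain ✓; to d=14.3 gives 76.5 − 2.3×14.3 = 43.61 → no gain ✓.
Low-fitness (own payoff 28.1): to d=3.3 gives 51.9 − 8.3×3.3 = 24.51 → no gain ✓; to d=14.3 gives 76.5 − 8.3×14.3 = -42.19 → no gain ✓.
6 of the 6 constraints hold; this profile is a separating equilibrium.

6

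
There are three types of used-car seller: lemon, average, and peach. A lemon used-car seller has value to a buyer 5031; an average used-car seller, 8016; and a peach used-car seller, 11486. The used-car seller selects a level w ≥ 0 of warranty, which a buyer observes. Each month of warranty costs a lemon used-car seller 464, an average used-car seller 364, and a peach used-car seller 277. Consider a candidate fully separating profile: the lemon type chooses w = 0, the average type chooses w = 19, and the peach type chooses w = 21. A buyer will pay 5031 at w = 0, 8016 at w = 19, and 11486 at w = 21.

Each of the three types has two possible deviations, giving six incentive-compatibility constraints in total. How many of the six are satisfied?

4

Average (own payoff 8016 − 364×19 = 1100): to w=0 gives 5031 → profitable ✗; to w=21 gives 11486 − 364×21 = 3842 → profitable ✗.
Lemon (own payoff 5031): to w=19 gives 8016 − 464×19 = -800 → no gain ✓; to w=21 gives 11486 − 464×21 = 1742 → no gain ✓.
Peach (own payoff 11486 − 277×21 = 5669): to w=0 gives 5031 → no gain ✓; to w=19 gives 8016 − 277×19 = 2753 → no gain ✓.
4 of the 6 constraints hold; not an equilibrium.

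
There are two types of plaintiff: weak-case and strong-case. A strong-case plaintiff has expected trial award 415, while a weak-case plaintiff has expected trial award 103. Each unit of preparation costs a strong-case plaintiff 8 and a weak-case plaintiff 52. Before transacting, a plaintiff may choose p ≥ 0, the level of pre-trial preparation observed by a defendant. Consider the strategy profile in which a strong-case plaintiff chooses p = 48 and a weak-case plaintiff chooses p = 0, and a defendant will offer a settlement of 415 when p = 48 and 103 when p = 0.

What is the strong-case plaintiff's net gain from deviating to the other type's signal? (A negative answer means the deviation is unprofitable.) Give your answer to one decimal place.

72.0

Playing p = 48 the strong-case plaintiff receives 415 − 8 × 48 = 31.
Deviating to p = 0 yields 103 instead.
Gain from deviating: 103 − 31 = 72.0.
The gain is positive, so the strong-case type's incentive-compatibility constraint is violated — this profile is not a separating equilibrium.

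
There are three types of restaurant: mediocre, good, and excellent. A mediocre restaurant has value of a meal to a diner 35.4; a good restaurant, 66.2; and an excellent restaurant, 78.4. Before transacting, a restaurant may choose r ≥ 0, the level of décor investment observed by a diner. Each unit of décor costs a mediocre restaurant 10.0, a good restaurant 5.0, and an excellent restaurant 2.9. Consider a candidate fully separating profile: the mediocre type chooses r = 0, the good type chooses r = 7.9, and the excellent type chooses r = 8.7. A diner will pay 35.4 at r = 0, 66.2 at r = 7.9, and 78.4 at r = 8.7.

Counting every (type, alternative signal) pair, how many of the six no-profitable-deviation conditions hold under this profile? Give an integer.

Good (own payoff 66.2 − 5.0×7.9 = 26.7): to r=0 gives 35.4 → profitable ✗; to r=8.7 gives 78.4 − 5.0×8.7 = 34.9 → profitable ✗.
Mediocre (own payoff 35.4): to r=7.9 gives 66.2 − 10.0×7.9 = -12.8 → no gain ✓; to r=8.7 gives 78.4 − 10.0×8.7 = -8.6 → no gain ✓.
Excellent (own payoff 78.4 − 2.9×8.7 = 53.17): to r=0 gives 35.4 → no gain ✓; to r=7.9 gives 66.2 − 2.9×7.9 = 43.29 → no gain ✓.
4 of the 6 constraints hold; not an equilibrium.

4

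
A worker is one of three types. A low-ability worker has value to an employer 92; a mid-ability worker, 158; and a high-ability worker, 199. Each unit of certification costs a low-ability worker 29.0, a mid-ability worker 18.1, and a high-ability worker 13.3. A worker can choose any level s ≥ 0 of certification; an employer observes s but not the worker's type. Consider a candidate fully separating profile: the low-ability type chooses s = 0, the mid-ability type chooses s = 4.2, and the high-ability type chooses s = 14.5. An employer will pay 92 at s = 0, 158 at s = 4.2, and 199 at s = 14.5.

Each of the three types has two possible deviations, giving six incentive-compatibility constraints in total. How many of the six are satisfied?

3

High-ability (own payoff 199 − 13.3×14.5 = 6.15): to s=0 gives 92 → profitable ✗; to s=4.2 gives 158 − 13.3×4.2 = 102.14 → profitable ✗.
Low-ability (own payoff 92): to s=4.2 gives 158 − 29.0×4.2 = 36.2 → no gain ✓; to s=14.5 gives 199 − 29.0×14.5 = -221.5 → no gain ✓.
Mid-ability (own payoff 158 − 18.1×4.2 = 81.98): to s=0 gives 92 → profitable ✗; to s=14.5 gives 199 − 18.1×14.5 = -63.45 → no gain ✓.
3 of the 6 constraints hold; not an equilibrium.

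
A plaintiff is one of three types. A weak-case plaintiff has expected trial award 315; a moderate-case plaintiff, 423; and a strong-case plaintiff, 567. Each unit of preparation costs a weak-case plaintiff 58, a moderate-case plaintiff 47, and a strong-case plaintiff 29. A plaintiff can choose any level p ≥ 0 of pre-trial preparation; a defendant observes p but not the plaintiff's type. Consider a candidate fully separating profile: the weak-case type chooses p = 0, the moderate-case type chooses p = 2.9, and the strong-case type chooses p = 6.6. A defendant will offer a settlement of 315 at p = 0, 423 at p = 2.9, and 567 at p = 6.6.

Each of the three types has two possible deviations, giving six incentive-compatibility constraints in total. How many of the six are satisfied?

Moderate-case (own payoff 423 − 47×2.9 = 286.7): to p=0 gives 315 → profitable ✗; to p=6.6 gives 567 − 47×6.6 = 256.8 → no gain ✓.
Strong-case (own payoff 567 − 29×6.6 = 375.6): to p=0 gives 315 → no gain ✓; to p=2.9 gives 423 − 29×2.9 = 338.9 → no gain ✓.
Weak-case (own payoff 315): to p=2.9 gives 423 − 58×2.9 = 254.8 → no gain ✓; to p=6.6 gives 567 − 58×6.6 = 184.2 → no gain ✓.
5 of the 6 constraints hold; not an equilibrium.

5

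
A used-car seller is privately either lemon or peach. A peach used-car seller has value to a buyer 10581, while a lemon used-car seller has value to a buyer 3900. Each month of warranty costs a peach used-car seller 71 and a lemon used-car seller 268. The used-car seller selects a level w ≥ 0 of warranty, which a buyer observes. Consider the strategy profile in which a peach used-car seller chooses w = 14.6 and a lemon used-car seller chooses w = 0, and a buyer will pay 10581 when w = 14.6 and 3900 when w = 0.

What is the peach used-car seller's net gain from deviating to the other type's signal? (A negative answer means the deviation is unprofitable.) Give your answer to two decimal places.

-5644.40

Playing w = 14.6 the peach used-car seller receives 10581 − 71 × 14.6 = 9544.4.
Deviating to w = 0 yields 3900 instead.
Gain from deviating: 3900 − 9544.4 = -5644.40.
The gain is negative, so the peach type's incentive-compatibility constraint is satisfied.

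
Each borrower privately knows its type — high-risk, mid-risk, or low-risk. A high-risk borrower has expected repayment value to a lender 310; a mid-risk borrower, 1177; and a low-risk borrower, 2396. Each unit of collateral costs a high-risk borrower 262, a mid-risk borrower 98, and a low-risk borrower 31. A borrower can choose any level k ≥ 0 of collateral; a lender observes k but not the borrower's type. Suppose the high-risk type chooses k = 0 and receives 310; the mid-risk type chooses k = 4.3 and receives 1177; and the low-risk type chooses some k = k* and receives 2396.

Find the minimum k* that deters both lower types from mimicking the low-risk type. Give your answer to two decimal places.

16.74

Mid-risk type (on-path payoff 1177 − 98×4.3 = 755.6) won't mimic when 755.6 ≥ 2396 − 98·k*, i.e. k* ≥ 16.74.
High-risk type (on-path payoff 310) won't mimic when 310 ≥ 2396 − 262·k*, i.e. k* ≥ 7.96.
Both must hold, so k* = max(7.96, 16.74) = 16.74. The mid-risk type's constraint binds.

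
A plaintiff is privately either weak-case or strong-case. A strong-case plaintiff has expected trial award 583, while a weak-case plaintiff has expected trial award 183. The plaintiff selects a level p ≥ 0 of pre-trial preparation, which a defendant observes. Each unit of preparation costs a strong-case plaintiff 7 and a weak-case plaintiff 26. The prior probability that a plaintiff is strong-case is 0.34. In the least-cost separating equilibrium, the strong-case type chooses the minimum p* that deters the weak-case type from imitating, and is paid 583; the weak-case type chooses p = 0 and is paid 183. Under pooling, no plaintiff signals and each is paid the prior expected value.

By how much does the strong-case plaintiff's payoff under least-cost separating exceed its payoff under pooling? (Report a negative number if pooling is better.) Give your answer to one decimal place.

156.3

Least-cost separating signal: p* solves 183 = 583 − 26·p*, so p* = (583 − 183)/26 ≈ 15.3846.
Strong-case type's separating payoff: 583 − 7 × p* = 583 − 7 × (583 − 183)/26 = 583 − 2800/26 ≈ 475.308.
Pooling payoff: 0.34 × 583 + 0.66 × 183 = 319.
Difference: 475.308 − 319 = 156.308, i.e. 156.3 to one decimal place.
The strong-case type prefers to separate.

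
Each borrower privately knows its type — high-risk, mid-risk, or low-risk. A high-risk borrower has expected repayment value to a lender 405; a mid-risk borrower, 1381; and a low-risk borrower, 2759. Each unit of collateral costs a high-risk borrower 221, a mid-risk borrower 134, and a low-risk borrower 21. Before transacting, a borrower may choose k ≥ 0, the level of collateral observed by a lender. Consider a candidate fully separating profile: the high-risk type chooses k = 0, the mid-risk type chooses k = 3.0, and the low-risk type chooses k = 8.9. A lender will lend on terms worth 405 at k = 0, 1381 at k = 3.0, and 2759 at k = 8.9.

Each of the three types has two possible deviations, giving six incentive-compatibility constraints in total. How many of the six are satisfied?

High-risk (own payoff 405): to k=3.0 gives 1381 − 221×3.0 = 718 → profitable ✗; to k=8.9 gives 2759 − 221×8.9 = 792.1 → profitable ✗.
Mid-risk (own payoff 1381 − 134×3.0 = 979): to k=0 gives 405 → no gain ✓; to k=8.9 gives 2759 − 134×8.9 = 1566.4 → profitable ✗.
Low-risk (own payoff 2759 − 21×8.9 = 2572.1): to k=0 gives 405 → no gain ✓; to k=3.0 gives 1381 − 21×3.0 = 1318 → no gain ✓.
3 of the 6 constraints hold; not an equilibrium.

3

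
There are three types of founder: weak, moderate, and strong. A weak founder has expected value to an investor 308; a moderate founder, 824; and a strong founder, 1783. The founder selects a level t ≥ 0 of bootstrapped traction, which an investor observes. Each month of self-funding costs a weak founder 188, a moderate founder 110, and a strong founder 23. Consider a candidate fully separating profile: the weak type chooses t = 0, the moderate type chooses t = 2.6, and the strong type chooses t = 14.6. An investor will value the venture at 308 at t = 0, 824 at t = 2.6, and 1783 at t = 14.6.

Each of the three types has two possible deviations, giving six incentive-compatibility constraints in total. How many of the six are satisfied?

5

Weak (own payoff 308): to t=2.6 gives 824 − 188×2.6 = 335.2 → profitable ✗; to t=14.6 gives 1783 − 188×14.6 = -961.8 → no gain ✓.
Strong (own payoff 1783 − 23×14.6 = 1447.2): to t=0 gives 308 → no gain ✓; to t=2.6 gives 824 − 23×2.6 = 764.2 → no gain ✓.
Moderate (own payoff 824 − 110×2.6 = 538): to t=0 gives 308 → no gain ✓; to t=14.6 gives 1783 − 110×14.6 = 177 → no gain ✓.
5 of the 6 constraints hold; not an equilibrium.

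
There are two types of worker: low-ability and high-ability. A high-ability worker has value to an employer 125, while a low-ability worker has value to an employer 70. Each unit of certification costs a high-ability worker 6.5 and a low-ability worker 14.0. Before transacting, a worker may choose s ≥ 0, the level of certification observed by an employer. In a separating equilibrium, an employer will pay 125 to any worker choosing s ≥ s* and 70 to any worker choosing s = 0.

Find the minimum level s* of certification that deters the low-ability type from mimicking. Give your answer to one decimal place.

3.9

A low-ability worker choosing s = 0 receives 70.
Imitating at s* instead would pay 125 at cost 14.0·s*, netting 125 − 14.0·s*.
Indifference: 70 = 125 − 14.0·s*, so s* = (125 − 70) / 14.0 ≈ 3.9.
This is the low-ability type's binding incentive-compatibility constraint; any s ≥ 3.9 sustains separation on that side.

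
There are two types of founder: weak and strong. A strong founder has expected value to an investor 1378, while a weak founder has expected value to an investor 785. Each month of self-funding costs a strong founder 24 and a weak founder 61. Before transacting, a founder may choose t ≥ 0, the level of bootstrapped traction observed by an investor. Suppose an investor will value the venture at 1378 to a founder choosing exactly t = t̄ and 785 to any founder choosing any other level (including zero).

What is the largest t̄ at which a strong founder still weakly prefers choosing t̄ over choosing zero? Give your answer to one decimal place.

24.7

Choosing t̄ yields the strong type 1378 − 24·t̄; choosing zero yields 785.
The strong type is indifferent at 1378 − 24·t̄ = 785, i.e. t̄ = (1378 − 785) / 24 ≈ 24.7.
For any t̄ above 24.7 the strong type would rather pool at zero, so separation collapses.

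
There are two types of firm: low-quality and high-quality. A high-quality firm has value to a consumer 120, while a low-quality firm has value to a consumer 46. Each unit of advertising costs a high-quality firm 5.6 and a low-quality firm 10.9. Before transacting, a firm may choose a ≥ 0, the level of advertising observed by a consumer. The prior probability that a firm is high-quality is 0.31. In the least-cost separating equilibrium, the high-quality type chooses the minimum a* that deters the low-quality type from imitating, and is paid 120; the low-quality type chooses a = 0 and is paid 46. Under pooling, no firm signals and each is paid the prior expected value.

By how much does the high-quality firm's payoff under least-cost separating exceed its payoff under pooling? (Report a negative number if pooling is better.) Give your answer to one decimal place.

13.0

Least-cost separating signal: a* solves 46 = 120 − 10.9·a*, so a* = (120 − 46)/10.9 ≈ 6.7890.
High-quality type's separating payoff: 120 − 5.6 × a* = 120 − 5.6 × (120 − 46)/10.9 = 120 − 414.4/10.9 ≈ 81.982.
Pooling payoff: 0.31 × 120 + 0.69 × 46 = 68.94.
Difference: 81.982 − 68.94 = 13.042, i.e. 13.0 to one decimal place.
The high-quality type prefers to separate.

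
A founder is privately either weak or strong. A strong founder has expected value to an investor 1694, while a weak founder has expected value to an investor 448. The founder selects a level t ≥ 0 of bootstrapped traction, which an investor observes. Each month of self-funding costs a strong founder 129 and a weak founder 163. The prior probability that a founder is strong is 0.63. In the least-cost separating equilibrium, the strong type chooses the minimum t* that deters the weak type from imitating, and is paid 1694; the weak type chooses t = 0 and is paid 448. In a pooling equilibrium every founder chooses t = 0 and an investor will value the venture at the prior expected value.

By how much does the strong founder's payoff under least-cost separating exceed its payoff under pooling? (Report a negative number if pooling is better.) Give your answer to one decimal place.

-525.1

Least-cost separating signal: t* solves 448 = 1694 − 163·t*, so t* = (1694 − 448)/163 ≈ 7.6442.
Strong type's separating payoff: 1694 − 129 × t* = 1694 − 129 × (1694 − 448)/163 = 1694 − 160734/163 ≈ 707.902.
Pooling payoff: 0.63 × 1694 + 0.37 × 448 = 1232.98.
Difference: 707.902 − 1232.98 = -525.078, i.e. -525.1 to one decimal place.
The strong type would prefer the pooling outcome.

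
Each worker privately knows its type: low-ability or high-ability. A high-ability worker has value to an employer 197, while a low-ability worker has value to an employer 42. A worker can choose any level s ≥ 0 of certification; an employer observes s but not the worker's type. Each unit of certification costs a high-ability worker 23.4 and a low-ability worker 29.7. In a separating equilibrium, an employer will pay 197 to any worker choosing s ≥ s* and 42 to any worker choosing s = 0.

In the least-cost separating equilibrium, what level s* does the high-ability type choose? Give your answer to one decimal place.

5.2

A low-ability worker choosing s = 0 receives 42.
Imitating at s* instead would pay 197 at cost 29.7·s*, netting 197 − 29.7·s*.
Indifference: 42 = 197 − 29.7·s*, so s* = (197 − 42) / 29.7 ≈ 5.2.
At s* the low-ability type's incentive constraint just binds; the high-ability type strictly prefers s* since its per-unit cost is lower.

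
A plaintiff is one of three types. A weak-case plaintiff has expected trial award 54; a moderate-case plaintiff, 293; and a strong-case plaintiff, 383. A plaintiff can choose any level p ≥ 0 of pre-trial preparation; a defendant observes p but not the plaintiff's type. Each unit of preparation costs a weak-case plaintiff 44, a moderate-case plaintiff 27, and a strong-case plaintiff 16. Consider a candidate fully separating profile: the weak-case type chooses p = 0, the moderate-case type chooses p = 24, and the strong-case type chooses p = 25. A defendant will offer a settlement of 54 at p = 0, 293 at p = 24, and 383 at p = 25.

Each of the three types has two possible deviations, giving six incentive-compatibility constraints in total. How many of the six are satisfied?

3

Weak-case (own payoff 54): to p=24 gives 293 − 44×24 = -763 → no gain ✓; to p=25 gives 383 − 44×25 = -717 → no gain ✓.
Strong-case (own payoff 383 − 16×25 = -17): to p=0 gives 54 → profitable ✗; to p=24 gives 293 − 16×24 = -91 → no gain ✓.
Moderate-case (own payoff 293 − 27×24 = -355): to p=0 gives 54 → profitable ✗; to p=25 gives 383 − 27×25 = -292 → profitable ✗.
3 of the 6 constraints hold; not an equilibrium.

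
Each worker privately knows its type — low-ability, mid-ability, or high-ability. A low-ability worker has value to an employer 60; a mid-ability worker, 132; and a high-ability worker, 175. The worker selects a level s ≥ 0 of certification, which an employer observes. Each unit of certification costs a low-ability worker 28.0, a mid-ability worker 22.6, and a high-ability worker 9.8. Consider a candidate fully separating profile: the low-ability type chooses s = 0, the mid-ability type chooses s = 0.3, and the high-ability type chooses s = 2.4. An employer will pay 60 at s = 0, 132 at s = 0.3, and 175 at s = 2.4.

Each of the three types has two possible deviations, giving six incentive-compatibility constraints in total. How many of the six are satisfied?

4

Low-ability (own payoff 60): to s=0.3 gives 132 − 28.0×0.3 = 123.6 → profitable ✗; to s=2.4 gives 175 − 28.0×2.4 = 107.8 → profitable ✗.
Mid-ability (own payoff 132 − 22.6×0.3 = 125.22): to s=0 gives 60 → no gain ✓; to s=2.4 gives 175 − 22.6×2.4 = 120.76 → no gain ✓.
High-ability (own payoff 175 − 9.8×2.4 = 151.48): to s=0 gives 60 → no gain ✓; to s=0.3 gives 132 − 9.8×0.3 = 129.06 → no gain ✓.
4 of the 6 constraints hold; not an equilibrium.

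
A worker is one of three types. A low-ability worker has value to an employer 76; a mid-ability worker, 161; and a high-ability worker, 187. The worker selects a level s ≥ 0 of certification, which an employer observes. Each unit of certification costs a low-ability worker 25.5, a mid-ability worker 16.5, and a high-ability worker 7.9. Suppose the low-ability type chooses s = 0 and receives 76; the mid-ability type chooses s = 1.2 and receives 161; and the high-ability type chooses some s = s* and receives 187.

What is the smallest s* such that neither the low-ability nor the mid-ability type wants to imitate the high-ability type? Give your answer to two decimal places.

4.35

Mid-ability type (on-path payoff 161 − 16.5×1.2 = 141.2) won't mimic when 141.2 ≥ 187 − 16.5·s*, i.e. s* ≥ 2.78.
Low-ability type (on-path payoff 76) won't mimic when 76 ≥ 187 − 25.5·s*, i.e. s* ≥ 4.35.
Both must hold, so s* = max(4.35, 2.78) = 4.35. The low-ability type's constraint binds.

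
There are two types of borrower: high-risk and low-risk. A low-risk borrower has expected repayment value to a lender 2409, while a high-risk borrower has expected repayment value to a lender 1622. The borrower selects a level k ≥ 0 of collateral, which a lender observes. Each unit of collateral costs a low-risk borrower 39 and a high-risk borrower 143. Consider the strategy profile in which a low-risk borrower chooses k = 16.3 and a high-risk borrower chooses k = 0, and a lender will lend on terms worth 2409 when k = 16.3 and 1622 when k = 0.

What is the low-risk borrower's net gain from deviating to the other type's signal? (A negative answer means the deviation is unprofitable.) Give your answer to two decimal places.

Playing k = 16.3 the low-risk borrower receives 2409 − 39 × 16.3 = 1773.3.
Deviating to k = 0 yields 1622 instead.
Gain from deviating: 1622 − 1773.3 = -151.30.
The gain is negative, so the low-risk type's incentive-compatibility constraint is satisfied.

-151.30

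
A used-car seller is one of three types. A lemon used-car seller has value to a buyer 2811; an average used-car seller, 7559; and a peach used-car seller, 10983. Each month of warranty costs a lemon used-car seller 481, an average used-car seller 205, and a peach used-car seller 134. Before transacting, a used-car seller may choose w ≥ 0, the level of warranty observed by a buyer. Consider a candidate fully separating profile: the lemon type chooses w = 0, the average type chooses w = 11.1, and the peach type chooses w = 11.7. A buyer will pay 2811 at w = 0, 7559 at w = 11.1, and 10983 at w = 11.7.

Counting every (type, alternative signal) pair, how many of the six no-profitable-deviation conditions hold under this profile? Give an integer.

4

Peach (own payoff 10983 − 134×11.7 = 9415.2): to w=0 gives 2811 → no gain ✓; to w=11.1 gives 7559 − 134×11.1 = 6071.6 → no gain ✓.
Average (own payoff 7559 − 205×11.1 = 5283.5): to w=0 gives 2811 → no gain ✓; to w=11.7 gives 10983 − 205×11.7 = 8584.5 → profitable ✗.
Lemon (own payoff 2811): to w=11.1 gives 7559 − 481×11.1 = 2219.9 → no gain ✓; to w=11.7 gives 10983 − 481×11.7 = 5355.3 → profitable ✗.
4 of the 6 constraints hold; not an equilibrium.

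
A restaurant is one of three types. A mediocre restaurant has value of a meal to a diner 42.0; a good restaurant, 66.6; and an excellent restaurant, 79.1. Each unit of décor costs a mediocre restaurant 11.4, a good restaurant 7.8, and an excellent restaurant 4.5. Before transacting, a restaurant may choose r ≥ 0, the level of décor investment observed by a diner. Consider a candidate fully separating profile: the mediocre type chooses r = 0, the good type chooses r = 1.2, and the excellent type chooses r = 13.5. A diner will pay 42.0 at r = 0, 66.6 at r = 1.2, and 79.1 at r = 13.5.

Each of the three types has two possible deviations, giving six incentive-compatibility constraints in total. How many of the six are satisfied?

Excellent (own payoff 79.1 − 4.5×13.5 = 18.35): to r=0 gives 42.0 → profitable ✗; to r=1.2 gives 66.6 − 4.5×1.2 = 61.2 → profitable ✗.
Mediocre (own payoff 42.0): to r=1.2 gives 66.6 − 11.4×1.2 = 52.92 → profitable ✗; to r=13.5 gives 79.1 − 11.4×13.5 = -74.8 → no gain ✓.
Good (own payoff 66.6 − 7.8×1.2 = 57.24): to r=0 gives 42.0 → no gain ✓; to r=13.5 gives 79.1 − 7.8×13.5 = -26.2 → no gain ✓.
3 of the 6 constraints hold; not an equilibrium.

3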